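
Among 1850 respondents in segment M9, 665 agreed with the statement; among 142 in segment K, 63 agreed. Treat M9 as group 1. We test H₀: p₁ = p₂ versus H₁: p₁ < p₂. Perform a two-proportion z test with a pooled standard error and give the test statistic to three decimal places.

p̂₁ = 665/1850 ≈ 0.35946, p̂₂ = 63/142 ≈ 0.44366.
Pooled p̂ = (665+63)/(1850+142) = 728/1992 = 0.36546.
SE = √(p̂(1−p̂)(1/n₁+1/n₂)) = √(0.36546·0.63454·0.00758279) = √(0.00175845) = 0.04193.
z = (0.35946 − 0.44366)/0.04193 = -0.08420/0.04193 = -2.008.

z = -2.008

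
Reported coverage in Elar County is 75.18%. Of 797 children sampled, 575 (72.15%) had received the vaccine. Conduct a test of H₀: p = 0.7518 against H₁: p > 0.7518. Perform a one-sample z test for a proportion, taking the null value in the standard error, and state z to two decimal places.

z = -1.98

p̂ = 575/797 = 0.7215.
Standard error under H₀: √(0.7518×0.2482/797) = 0.0153.
z = (0.7215 − 0.7518)/0.0153 = -0.0303/0.0153 = -1.98.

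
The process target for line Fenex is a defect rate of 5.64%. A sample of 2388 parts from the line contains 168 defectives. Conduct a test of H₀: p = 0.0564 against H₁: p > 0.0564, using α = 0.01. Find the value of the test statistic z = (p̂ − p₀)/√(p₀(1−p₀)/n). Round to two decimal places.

z = 2.96

p̂ = 168/2388 = 0.07035.
SE = √(p₀(1−p₀)/n) = √(0.053219/2388) = 0.00472.
z = (0.07035 − 0.0564)/0.00472 = 0.01395/0.00472 = 2.96.
p-value = P(Z > 2.955) ≈ 0.0016, so at α = 0.01 we reject H₀.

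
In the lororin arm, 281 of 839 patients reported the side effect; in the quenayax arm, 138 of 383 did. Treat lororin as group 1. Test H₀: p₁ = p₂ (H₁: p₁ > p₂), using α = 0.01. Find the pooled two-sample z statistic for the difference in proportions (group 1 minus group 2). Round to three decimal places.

z = -0.867

p̂₁ = 281/839 = 0.33492, p̂₂ = 138/383 = 0.36031.
Pooled p̂ = (281+138)/(839+383) = 419/1222 = 0.34288.
SE = √(0.225313 × 0.00380286) = 0.02927.
z = (0.33492 − 0.36031)/0.02927 = -0.02539/0.02927 = -0.867.
p-value = P(Z > -0.867) ≈ 0.8071; since p > α = 0.01, fail to reject H₀.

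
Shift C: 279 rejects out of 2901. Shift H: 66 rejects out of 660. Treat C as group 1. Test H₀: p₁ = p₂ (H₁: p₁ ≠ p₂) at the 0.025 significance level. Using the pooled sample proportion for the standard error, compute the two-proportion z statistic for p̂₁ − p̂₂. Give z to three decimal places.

p̂₁ = 279/2901 = 0.09617, p̂₂ = 66/660 = 0.10000.
Pooled p̂ = (279+66)/(2901+660) = 345/3561 = 0.09688.
SE = √(p̂(1−p̂)(1/n₁+1/n₂)) = √(0.09688·0.90312·0.00185986) = √(0.000162731) = 0.01276.
z = (0.09617 − 0.10000)/0.01276 = -0.00383/0.01276 = -0.300.
Two-sided p-value ≈ 2·Φ(−0.300) = 0.7642, so at α = 0.025 we fail to reject H₀.

z = -0.300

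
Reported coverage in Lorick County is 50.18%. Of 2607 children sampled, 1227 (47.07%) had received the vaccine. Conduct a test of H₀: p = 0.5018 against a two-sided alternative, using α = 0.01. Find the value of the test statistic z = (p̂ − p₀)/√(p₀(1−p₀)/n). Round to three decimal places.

z = -3.180

p̂ = 1227/2607 = 0.470656.
Under H₀, SE = √(0.5018·0.4982/2607) = √(9.58944e-05) = 0.009793.
z = (0.470656 − 0.5018)/0.009793 = -0.031144/0.009793 = -3.180.
p-value = 2·P(Z > 3.180) ≈ 0.0015. With α = 0.01, reject H₀.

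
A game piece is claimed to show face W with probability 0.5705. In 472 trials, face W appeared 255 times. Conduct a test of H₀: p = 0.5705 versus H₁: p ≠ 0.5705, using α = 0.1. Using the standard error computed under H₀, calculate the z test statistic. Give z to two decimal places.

z = -1.33

p̂ = 255/472 = 0.54025.
Standard error under H₀: √(0.5705×0.4295/472) = 0.02278.
z = (0.54025 − 0.5705)/0.02278 = -0.03025/0.02278 = -1.33.
p-value = 2·P(Z > 1.327) ≈ 0.1844; since p > α = 0.1, fail to reject H₀.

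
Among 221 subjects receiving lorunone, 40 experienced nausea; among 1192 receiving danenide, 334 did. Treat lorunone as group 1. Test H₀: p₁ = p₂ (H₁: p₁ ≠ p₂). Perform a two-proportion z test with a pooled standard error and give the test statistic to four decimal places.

z = -3.0704

p̂₁ = 40/221 = 0.180995, p̂₂ = 334/1192 = 0.280201.
Pooled p̂ = (40+334)/(221+1192) = 374/1413 = 0.264685.
SE = √(p̂(1−p̂)(1/n₁+1/n₂)) = √(0.264685·0.735315·0.00536381) = √(0.00104394) = 0.032310.
z = (0.180995 − 0.280201)/0.032310 = -0.099206/0.032310 = -3.0704.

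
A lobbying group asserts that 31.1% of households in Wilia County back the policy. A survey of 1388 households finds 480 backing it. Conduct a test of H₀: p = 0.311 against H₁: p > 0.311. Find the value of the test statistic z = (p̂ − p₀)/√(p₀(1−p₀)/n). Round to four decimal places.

z = 2.8025

p̂ = 480/1388 = 0.345821.
SE = √(p₀(1−p₀)/n) = √(0.21428/1388) = 0.012425.
z = (0.345821 − 0.311)/0.012425 = 0.034821/0.012425 = 2.8025.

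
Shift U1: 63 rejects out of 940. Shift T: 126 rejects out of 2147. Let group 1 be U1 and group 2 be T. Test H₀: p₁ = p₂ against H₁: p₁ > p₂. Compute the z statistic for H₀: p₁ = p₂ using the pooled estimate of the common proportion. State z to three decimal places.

z = 0.889

p̂₁ = 63/940 ≈ 0.067021, p̂₂ = 126/2147 ≈ 0.058687.
Pooled p̂ = (63+126)/(940+2147) = 189/3087 = 0.061224.
SE = √(0.0574761 × 0.0015296) = 0.009376.
z = (0.067021 − 0.058687)/0.009376 = 0.008334/0.009376 = 0.889.
p-value = P(Z > 0.889) ≈ 0.1870.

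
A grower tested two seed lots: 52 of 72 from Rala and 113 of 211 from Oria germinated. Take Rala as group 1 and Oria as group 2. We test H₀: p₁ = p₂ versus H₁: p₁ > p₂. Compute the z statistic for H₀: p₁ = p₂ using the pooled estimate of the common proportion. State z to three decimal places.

p̂₁ = 52/72 ≈ 0.72222, p̂₂ = 113/211 ≈ 0.53555.
Pooled p̂ = (52+113)/(72+211) = 165/283 = 0.58304.
SE = √(p̂(1−p̂)(1/n₁+1/n₂)) = √(0.58304·0.41696·0.0186282) = √(0.00452861) = 0.06729.
z = (0.72222 − 0.53555)/0.06729 = 0.18667/0.06729 = 2.774.

z = 2.774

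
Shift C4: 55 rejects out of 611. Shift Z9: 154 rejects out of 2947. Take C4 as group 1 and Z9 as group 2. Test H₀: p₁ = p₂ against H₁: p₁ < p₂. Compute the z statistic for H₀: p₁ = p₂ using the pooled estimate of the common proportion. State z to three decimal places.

p̂₁ = 55/611 ≈ 0.09002, p̂₂ = 154/2947 ≈ 0.05226.
Pooled p̂ = (55+154)/(611+2947) = 209/3558 = 0.05874.
SE = √(0.0552904 × 0.00197599) = 0.01045.
z = (0.09002 − 0.05226)/0.01045 = 0.03776/0.01045 = 3.613.
p-value = P(Z < 3.613) ≈ 0.9998.

z = 3.613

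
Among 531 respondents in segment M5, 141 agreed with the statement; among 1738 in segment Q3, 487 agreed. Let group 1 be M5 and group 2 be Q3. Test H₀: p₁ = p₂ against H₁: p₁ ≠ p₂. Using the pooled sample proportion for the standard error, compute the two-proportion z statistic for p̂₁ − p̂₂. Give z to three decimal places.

z = -0.661

p̂₁ = 141/531 = 0.26554, p̂₂ = 487/1738 = 0.28021.
Pooled p̂ = (141+487)/(531+1738) = 628/2269 = 0.27677.
SE = √(p̂(1−p̂)(1/n₁+1/n₂)) = √(0.27677·0.72323·0.00245861) = √(0.000492141) = 0.02218.
z = (0.26554 − 0.28021)/0.02218 = -0.01467/0.02218 = -0.661.
p-value = 2·P(Z > 0.661) ≈ 0.5084.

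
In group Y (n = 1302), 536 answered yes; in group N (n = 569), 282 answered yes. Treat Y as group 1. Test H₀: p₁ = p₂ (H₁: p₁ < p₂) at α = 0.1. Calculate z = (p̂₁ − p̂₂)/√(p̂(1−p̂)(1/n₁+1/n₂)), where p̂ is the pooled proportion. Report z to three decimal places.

p̂₁ = 536/1302 = 0.41167, p̂₂ = 282/569 = 0.49561.
Pooled p̂ = (536+282)/(1302+569) = 818/1871 = 0.43720.
SE = √(0.246056 × 0.00252552) = 0.02493.
z = (0.41167 − 0.49561)/0.02493 = -0.08394/0.02493 = -3.367.
p-value = P(Z < -3.367) ≈ 0.0004, so at α = 0.1 we reject H₀.

z = -3.367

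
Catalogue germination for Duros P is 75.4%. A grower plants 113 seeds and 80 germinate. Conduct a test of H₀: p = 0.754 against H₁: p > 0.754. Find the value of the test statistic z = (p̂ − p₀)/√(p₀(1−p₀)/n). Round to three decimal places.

p̂ = 80/113 ≈ 0.707965.
SE = √(p₀(1−p₀)/n) = √(0.18548/113) = 0.040515.
z = (0.707965 − 0.754)/0.040515 = -0.046035/0.040515 = -1.136.
p-value = P(Z > -1.136) ≈ 0.8721.

z = -1.136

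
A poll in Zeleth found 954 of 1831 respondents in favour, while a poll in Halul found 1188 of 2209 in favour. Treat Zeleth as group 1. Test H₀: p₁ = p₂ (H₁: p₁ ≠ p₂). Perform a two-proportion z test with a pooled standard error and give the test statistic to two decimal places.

p̂₁ = 954/1831 ≈ 0.5210, p̂₂ = 1188/2209 ≈ 0.5378.
Pooled p̂ = (954+1188)/(1831+2209) = 2142/4040 = 0.5302.
SE = √(0.249088 × 0.000998843) = 0.0158.
z = (0.5210 − 0.5378)/0.0158 = -0.0168/0.0158 = -1.06.
p-value = 2·P(Z > 1.063) ≈ 0.2876.

z = -1.06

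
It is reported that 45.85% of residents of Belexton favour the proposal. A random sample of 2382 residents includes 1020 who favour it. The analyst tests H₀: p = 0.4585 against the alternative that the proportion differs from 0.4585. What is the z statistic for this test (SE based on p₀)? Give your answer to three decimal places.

z = -2.967

p̂ = 1020/2382 = 0.42821.
Standard error under H₀: √(0.4585×0.5415/2382) = 0.01021.
z = (0.42821 − 0.4585)/0.01021 = -0.03029/0.01021 = -2.967.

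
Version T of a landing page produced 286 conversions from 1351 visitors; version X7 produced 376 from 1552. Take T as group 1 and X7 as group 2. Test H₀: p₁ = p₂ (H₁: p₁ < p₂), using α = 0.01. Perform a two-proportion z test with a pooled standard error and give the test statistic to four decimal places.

p̂₁ = 286/1351 = 0.211695, p̂₂ = 376/1552 = 0.242268.
Pooled p̂ = (286+376)/(1351+1552) = 662/2903 = 0.228040.
SE = √(p̂(1−p̂)(1/n₁+1/n₂)) = √(0.228040·0.771960·0.00138452) = √(0.000243728) = 0.015612.
z = (0.211695 − 0.242268)/0.015612 = -0.030573/0.015612 = -1.9583.
p-value = P(Z < -1.958) ≈ 0.0251; since p > α = 0.01, fail to reject H₀.

z = -1.9583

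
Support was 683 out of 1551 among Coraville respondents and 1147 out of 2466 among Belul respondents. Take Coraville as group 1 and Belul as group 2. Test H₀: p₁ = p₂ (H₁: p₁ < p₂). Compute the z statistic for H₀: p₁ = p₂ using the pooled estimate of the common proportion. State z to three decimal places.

z = -1.534

p̂₁ = 683/1551 ≈ 0.440361, p̂₂ = 1147/2466 ≈ 0.465126.
Pooled p̂ = (683+1147)/(1551+2466) = 1830/4017 = 0.455564.
SE = √(0.248025 × 0.00105026) = 0.016140.
z = (0.440361 − 0.465126)/0.016140 = -0.024765/0.016140 = -1.534.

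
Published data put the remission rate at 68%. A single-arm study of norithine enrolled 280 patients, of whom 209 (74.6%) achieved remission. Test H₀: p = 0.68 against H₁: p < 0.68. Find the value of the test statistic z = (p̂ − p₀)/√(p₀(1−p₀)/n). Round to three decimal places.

p̂ = 209/280 ≈ 0.74643.
Under H₀, SE = √(0.68·0.32/280) = √(0.000777143) = 0.02788.
z = (0.74643 − 0.68)/0.02788 = 0.06643/0.02788 = 2.383.
p-value = P(Z < 2.383) ≈ 0.9914.

z = 2.383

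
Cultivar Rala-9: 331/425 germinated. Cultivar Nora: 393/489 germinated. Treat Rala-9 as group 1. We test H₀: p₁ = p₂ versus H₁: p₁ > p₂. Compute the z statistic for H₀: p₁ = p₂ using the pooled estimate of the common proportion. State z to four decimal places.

z = -0.9237

p̂₁ = 331/425 = 0.778824, p̂₂ = 393/489 = 0.803681.
Pooled p̂ = (331+393)/(425+489) = 724/914 = 0.792123.
SE = √(p̂(1−p̂)(1/n₁+1/n₂)) = √(0.792123·0.207877·0.00439793) = √(0.000724183) = 0.026911.
z = (0.778824 − 0.803681)/0.026911 = -0.024857/0.026911 = -0.9237.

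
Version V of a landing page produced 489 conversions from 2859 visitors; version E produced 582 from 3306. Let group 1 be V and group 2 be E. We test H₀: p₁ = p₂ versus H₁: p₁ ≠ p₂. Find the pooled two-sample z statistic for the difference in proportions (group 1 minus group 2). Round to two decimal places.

z = -0.52

p̂₁ = 489/2859 = 0.1710, p̂₂ = 582/3306 = 0.1760.
Pooled p̂ = (489+582)/(2859+3306) = 1071/6165 = 0.1737.
SE = √(0.143543 × 0.000652253) = 0.0097.
z = (0.1710 − 0.1760)/0.0097 = -0.0050/0.0097 = -0.52.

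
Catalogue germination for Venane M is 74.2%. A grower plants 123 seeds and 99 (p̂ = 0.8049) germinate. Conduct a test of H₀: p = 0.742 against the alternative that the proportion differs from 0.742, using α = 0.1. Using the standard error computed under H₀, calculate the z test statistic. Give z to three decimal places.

z = 1.594

p̂ = 99/123 ≈ 0.80488.
SE = √(p₀(1−p₀)/n) = √(0.19144/123) = 0.03945.
z = (0.80488 − 0.742)/0.03945 = 0.06288/0.03945 = 1.594.
Two-sided p-value ≈ 2·Φ(−1.594) = 0.1110; since p > α = 0.1, fail to reject H₀.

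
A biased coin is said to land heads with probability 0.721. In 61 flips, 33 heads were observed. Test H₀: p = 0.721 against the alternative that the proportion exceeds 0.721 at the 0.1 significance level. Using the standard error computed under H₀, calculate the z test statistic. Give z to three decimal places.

z = -3.135

p̂ = 33/61 = 0.54098.
Standard error under H₀: √(0.721×0.279/61) = 0.05743.
z = (0.54098 − 0.721)/0.05743 = -0.18002/0.05743 = -3.135.
p-value = P(Z > -3.135) ≈ 0.9991; since p > α = 0.1, fail to reject H₀.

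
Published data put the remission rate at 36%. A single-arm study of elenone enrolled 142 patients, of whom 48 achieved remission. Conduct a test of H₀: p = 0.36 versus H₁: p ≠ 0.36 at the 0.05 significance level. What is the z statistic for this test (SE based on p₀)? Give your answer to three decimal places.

z = -0.545

p̂ = 48/142 = 0.33803.
SE = √(p₀(1−p₀)/n) = √(0.2304/142) = 0.04028.
z = (0.33803 − 0.36)/0.04028 = -0.02197/0.04028 = -0.545.
p-value = 2·P(Z > 0.545) ≈ 0.5854; since p > α = 0.05, fail to reject H₀.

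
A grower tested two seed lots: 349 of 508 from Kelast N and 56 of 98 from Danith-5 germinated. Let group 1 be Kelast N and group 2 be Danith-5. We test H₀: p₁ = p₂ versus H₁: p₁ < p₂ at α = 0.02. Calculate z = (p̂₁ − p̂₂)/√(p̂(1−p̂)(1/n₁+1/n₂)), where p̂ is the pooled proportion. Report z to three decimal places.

z = 2.225

p̂₁ = 349/508 ≈ 0.68701, p̂₂ = 56/98 ≈ 0.57143.
Pooled p̂ = (349+56)/(508+98) = 405/606 = 0.66832.
SE = √(p̂(1−p̂)(1/n₁+1/n₂)) = √(0.66832·0.33168·0.0121726) = √(0.00269829) = 0.05195.
z = (0.68701 − 0.57143)/0.05195 = 0.11558/0.05195 = 2.225.
p-value = P(Z < 2.225) ≈ 0.9870; since p > α = 0.02, fail to reject H₀.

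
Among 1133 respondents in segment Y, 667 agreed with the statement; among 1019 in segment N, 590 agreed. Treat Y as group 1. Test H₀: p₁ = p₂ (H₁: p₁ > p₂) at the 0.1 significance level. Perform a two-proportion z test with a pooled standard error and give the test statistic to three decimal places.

z = 0.456

p̂₁ = 667/1133 ≈ 0.58870, p̂₂ = 590/1019 ≈ 0.57900.
Pooled p̂ = (667+590)/(1133+1019) = 1257/2152 = 0.58411.
SE = √(0.242926 × 0.00186397) = 0.02128.
z = (0.58870 − 0.57900)/0.02128 = 0.00970/0.02128 = 0.456.
p-value = P(Z > 0.456) ≈ 0.3242, so at α = 0.1 we fail to reject H₀.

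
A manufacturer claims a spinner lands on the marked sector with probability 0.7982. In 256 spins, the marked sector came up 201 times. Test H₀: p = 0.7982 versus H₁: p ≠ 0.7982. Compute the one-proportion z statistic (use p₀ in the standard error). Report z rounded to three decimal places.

p̂ = 201/256 = 0.78516.
Under H₀, SE = √(0.7982·0.2018/256) = √(0.000629206) = 0.02508.
z = (0.78516 − 0.7982)/0.02508 = -0.01304/0.02508 = -0.520.

z = -0.520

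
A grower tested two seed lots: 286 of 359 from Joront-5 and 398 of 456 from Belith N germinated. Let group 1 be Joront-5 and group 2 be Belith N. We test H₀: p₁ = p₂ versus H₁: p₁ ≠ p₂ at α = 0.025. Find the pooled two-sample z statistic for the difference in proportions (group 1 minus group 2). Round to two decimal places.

p̂₁ = 286/359 ≈ 0.7967, p̂₂ = 398/456 ≈ 0.8728.
Pooled p̂ = (286+398)/(359+456) = 684/815 = 0.8393.
SE = √(p̂(1−p̂)(1/n₁+1/n₂)) = √(0.8393·0.1607·0.0049785) = √(0.0006716) = 0.0259.
z = (0.7967 − 0.8728)/0.0259 = -0.0761/0.0259 = -2.94.
p-value = 2·P(Z > 2.938) ≈ 0.0033. With α = 0.025, reject H₀.

z = -2.94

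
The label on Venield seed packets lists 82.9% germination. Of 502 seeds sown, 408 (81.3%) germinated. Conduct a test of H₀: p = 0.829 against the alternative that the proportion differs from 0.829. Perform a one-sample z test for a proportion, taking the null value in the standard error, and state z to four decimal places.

z = -0.9671

p̂ = 408/502 = 0.812749.
Under H₀, SE = √(0.829·0.171/502) = √(0.000282388) = 0.016804.
z = (0.812749 − 0.829)/0.016804 = -0.016251/0.016804 = -0.9671.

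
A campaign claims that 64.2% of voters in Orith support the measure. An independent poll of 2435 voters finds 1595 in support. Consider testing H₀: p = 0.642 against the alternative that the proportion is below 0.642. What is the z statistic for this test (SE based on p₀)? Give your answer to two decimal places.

p̂ = 1595/2435 = 0.6550.
Standard error under H₀: √(0.642×0.358/2435) = 0.0097.
z = (0.6550 − 0.642)/0.0097 = 0.0130/0.0097 = 1.34.
p-value = P(Z < 1.341) ≈ 0.9101.

z = 1.34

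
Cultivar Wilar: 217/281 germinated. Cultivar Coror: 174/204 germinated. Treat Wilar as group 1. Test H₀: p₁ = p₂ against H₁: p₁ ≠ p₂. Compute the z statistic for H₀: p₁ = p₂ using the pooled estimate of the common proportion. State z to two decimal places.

z = -2.22

p̂₁ = 217/281 ≈ 0.7722, p̂₂ = 174/204 ≈ 0.8529.
Pooled p̂ = (217+174)/(281+204) = 391/485 = 0.8062.
SE = √(p̂(1−p̂)(1/n₁+1/n₂)) = √(0.8062·0.1938·0.00846068) = √(0.00132198) = 0.0364.
z = (0.7722 − 0.8529)/0.0364 = -0.0807/0.0364 = -2.22.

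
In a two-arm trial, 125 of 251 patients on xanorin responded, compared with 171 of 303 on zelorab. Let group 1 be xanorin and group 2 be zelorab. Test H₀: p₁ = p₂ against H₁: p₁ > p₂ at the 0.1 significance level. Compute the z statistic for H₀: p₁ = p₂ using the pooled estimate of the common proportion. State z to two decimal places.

z = -1.56

p̂₁ = 125/251 = 0.4980, p̂₂ = 171/303 = 0.5644.
Pooled p̂ = (125+171)/(251+303) = 296/554 = 0.5343.
SE = √(0.248824 × 0.00728439) = 0.0426.
z = (0.4980 − 0.5644)/0.0426 = -0.0664/0.0426 = -1.56.
p-value = P(Z > -1.558) ≈ 0.9404; since p > α = 0.1, fail to reject H₀.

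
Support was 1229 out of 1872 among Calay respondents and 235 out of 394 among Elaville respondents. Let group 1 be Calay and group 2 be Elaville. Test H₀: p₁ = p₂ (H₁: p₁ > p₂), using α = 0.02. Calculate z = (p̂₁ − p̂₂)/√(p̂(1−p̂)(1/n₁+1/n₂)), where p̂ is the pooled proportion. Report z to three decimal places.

p̂₁ = 1229/1872 ≈ 0.656517, p̂₂ = 235/394 ≈ 0.596447.
Pooled p̂ = (1229+235)/(1872+394) = 1464/2266 = 0.646072.
SE = √(p̂(1−p̂)(1/n₁+1/n₂)) = √(0.646072·0.353928·0.00307226) = √(0.000702512) = 0.026505.
z = (0.656517 − 0.596447)/0.026505 = 0.060070/0.026505 = 2.266.
p-value = P(Z > 2.266) ≈ 0.0117; since p < α = 0.02, reject H₀.

z = 2.266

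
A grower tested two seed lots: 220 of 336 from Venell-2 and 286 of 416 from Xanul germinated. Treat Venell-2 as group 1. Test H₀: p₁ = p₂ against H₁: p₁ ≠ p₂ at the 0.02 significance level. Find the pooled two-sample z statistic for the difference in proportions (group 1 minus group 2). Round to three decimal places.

z = -0.951

p̂₁ = 220/336 ≈ 0.65476, p̂₂ = 286/416 ≈ 0.68750.
Pooled p̂ = (220+286)/(336+416) = 506/752 = 0.67287.
SE = √(p̂(1−p̂)(1/n₁+1/n₂)) = √(0.67287·0.32713·0.00538004) = √(0.00118423) = 0.03441.
z = (0.65476 − 0.68750)/0.03441 = -0.03274/0.03441 = -0.951.
Two-sided p-value ≈ 2·Φ(−0.951) = 0.3414; since p > α = 0.02, fail to reject H₀.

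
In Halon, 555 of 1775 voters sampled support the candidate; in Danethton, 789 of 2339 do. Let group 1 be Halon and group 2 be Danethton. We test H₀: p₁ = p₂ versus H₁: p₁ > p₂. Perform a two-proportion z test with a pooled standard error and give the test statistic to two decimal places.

z = -1.67

p̂₁ = 555/1775 = 0.31268, p̂₂ = 789/2339 = 0.33732.
Pooled p̂ = (555+789)/(1775+2339) = 1344/4114 = 0.32669.
SE = √(0.219963 × 0.000990913) = 0.01476.
z = (0.31268 − 0.33732)/0.01476 = -0.02464/0.01476 = -1.67.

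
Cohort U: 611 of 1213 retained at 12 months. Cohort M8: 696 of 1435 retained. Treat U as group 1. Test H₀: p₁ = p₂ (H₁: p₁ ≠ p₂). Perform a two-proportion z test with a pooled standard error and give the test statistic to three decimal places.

z = 0.959

p̂₁ = 611/1213 = 0.503710, p̂₂ = 696/1435 = 0.485017.
Pooled p̂ = (611+696)/(1213+1435) = 1307/2648 = 0.493580.
SE = √(0.249959 × 0.00152127) = 0.019500.
z = (0.503710 − 0.485017)/0.019500 = 0.018693/0.019500 = 0.959.
p-value = 2·P(Z > 0.959) ≈ 0.3378.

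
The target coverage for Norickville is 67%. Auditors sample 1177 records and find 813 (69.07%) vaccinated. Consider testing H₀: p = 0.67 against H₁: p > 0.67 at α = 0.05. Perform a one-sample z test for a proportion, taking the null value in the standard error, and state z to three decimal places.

p̂ = 813/1177 = 0.69074.
SE = √(p₀(1−p₀)/n) = √(0.2211/1177) = 0.01371.
z = (0.69074 − 0.67)/0.01371 = 0.02074/0.01371 = 1.513.
p-value = P(Z > 1.513) ≈ 0.0651. With α = 0.05, fail to reject H₀.

z = 1.513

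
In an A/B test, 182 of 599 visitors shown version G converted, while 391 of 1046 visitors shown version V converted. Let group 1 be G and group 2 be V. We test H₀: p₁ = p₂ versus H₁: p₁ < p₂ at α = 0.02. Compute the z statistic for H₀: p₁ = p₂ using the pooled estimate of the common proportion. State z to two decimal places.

z = -2.87

p̂₁ = 182/599 = 0.3038, p̂₂ = 391/1046 = 0.3738.
Pooled p̂ = (182+391)/(599+1046) = 573/1645 = 0.3483.
SE = √(0.226996 × 0.00262547) = 0.0244.
z = (0.3038 − 0.3738)/0.0244 = -0.0700/0.0244 = -2.87.
p-value = P(Z < -2.866) ≈ 0.0021; since p < α = 0.02, reject H₀.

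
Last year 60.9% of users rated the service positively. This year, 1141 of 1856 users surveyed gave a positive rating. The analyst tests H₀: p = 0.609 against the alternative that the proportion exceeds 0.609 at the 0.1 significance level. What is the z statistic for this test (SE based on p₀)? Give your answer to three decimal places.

p̂ = 1141/1856 ≈ 0.614763.
SE = √(p₀(1−p₀)/n) = √(0.23812/1856) = 0.011327.
z = (0.614763 − 0.609)/0.011327 = 0.005763/0.011327 = 0.509.
p-value = P(Z > 0.509) ≈ 0.3055. With α = 0.1, fail to reject H₀.

z = 0.509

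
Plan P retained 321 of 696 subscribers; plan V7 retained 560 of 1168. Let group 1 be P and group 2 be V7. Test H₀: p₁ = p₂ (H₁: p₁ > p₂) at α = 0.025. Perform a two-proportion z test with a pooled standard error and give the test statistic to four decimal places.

p̂₁ = 321/696 ≈ 0.461207, p̂₂ = 560/1168 ≈ 0.479452.
Pooled p̂ = (321+560)/(696+1168) = 881/1864 = 0.472639.
SE = √(p̂(1−p̂)(1/n₁+1/n₂)) = √(0.472639·0.527361·0.00229295) = √(0.00057152) = 0.023906.
z = (0.461207 − 0.479452)/0.023906 = -0.018245/0.023906 = -0.7632.
p-value = P(Z > -0.763) ≈ 0.7773. With α = 0.025, fail to reject H₀.

z = -0.7632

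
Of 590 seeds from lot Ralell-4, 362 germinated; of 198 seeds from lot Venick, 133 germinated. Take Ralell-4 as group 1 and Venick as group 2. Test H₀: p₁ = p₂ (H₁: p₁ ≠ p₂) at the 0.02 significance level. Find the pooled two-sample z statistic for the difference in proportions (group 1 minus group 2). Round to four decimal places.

z = -1.4652

p̂₁ = 362/590 ≈ 0.613559, p̂₂ = 133/198 ≈ 0.671717.
Pooled p̂ = (362+133)/(590+198) = 495/788 = 0.628173.
SE = √(0.233572 × 0.00674542) = 0.039693.
z = (0.613559 − 0.671717)/0.039693 = -0.058158/0.039693 = -1.4652.
Two-sided p-value ≈ 2·Φ(−1.465) = 0.1429. With α = 0.02, fail to reject H₀.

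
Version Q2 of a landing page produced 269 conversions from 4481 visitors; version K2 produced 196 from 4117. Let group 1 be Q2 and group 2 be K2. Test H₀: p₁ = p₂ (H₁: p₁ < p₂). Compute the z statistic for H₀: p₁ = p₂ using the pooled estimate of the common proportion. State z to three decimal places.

p̂₁ = 269/4481 = 0.060031, p̂₂ = 196/4117 = 0.047607.
Pooled p̂ = (269+196)/(4481+4117) = 465/8598 = 0.054082.
SE = √(p̂(1−p̂)(1/n₁+1/n₂)) = √(0.054082·0.945918·0.00046606) = √(2.38424e-05) = 0.004883.
z = (0.060031 − 0.047607)/0.004883 = 0.012424/0.004883 = 2.544.

z = 2.544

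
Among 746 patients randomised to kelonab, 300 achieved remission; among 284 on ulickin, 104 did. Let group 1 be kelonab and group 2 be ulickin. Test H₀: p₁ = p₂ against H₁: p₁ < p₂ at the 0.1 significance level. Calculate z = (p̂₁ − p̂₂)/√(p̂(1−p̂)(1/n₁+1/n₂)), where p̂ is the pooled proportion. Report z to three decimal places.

z = 1.056

p̂₁ = 300/746 = 0.40214, p̂₂ = 104/284 = 0.36620.
Pooled p̂ = (300+104)/(746+284) = 404/1030 = 0.39223.
SE = √(0.238386 × 0.00486161) = 0.03404.
z = (0.40214 − 0.36620)/0.03404 = 0.03594/0.03404 = 1.056.
p-value = P(Z < 1.056) ≈ 0.8545, so at α = 0.1 we fail to reject H₀.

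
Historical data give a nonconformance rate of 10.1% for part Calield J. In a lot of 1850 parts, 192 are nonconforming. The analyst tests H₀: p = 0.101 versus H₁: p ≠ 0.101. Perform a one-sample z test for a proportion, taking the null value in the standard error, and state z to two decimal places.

z = 0.40

p̂ = 192/1850 = 0.1038.
Under H₀, SE = √(0.101·0.899/1850) = √(4.90805e-05) = 0.0070.
z = (0.1038 − 0.101)/0.0070 = 0.0028/0.0070 = 0.40.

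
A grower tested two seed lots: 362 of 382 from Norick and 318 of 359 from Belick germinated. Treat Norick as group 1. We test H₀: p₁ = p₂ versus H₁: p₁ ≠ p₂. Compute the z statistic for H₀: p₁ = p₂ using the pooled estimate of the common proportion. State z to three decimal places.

p̂₁ = 362/382 = 0.947644, p̂₂ = 318/359 = 0.885794.
Pooled p̂ = (362+318)/(382+359) = 680/741 = 0.917679.
SE = √(0.0755444 × 0.00540332) = 0.020204.
z = (0.947644 − 0.885794)/0.020204 = 0.061850/0.020204 = 3.061.

z = 3.061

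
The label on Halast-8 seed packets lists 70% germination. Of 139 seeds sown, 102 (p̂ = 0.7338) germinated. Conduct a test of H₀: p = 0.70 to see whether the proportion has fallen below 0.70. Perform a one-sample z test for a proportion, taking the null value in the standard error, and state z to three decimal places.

p̂ = 102/139 = 0.73381.
SE = √(p₀(1−p₀)/n) = √(0.21/139) = 0.03887.
z = (0.73381 − 0.7)/0.03887 = 0.03381/0.03887 = 0.870.

z = 0.870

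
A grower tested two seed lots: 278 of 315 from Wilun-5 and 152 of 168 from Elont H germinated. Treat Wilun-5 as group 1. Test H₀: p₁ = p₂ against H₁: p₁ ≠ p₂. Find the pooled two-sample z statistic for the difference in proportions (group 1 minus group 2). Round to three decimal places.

p̂₁ = 278/315 = 0.88254, p̂₂ = 152/168 = 0.90476.
Pooled p̂ = (278+152)/(315+168) = 430/483 = 0.89027.
SE = √(0.09769 × 0.00912698) = 0.02986.
z = (0.88254 − 0.90476)/0.02986 = -0.02222/0.02986 = -0.744.

z = -0.744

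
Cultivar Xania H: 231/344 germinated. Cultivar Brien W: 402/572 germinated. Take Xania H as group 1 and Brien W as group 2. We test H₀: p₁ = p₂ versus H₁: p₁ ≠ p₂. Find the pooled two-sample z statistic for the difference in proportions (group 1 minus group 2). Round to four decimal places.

z = -0.9924

p̂₁ = 231/344 = 0.671512, p̂₂ = 402/572 = 0.702797.
Pooled p̂ = (231+402)/(344+572) = 633/916 = 0.691048.
SE = √(p̂(1−p̂)(1/n₁+1/n₂)) = √(0.691048·0.308952·0.00465523) = √(0.000993894) = 0.031526.
z = (0.671512 − 0.702797)/0.031526 = -0.031285/0.031526 = -0.9924.
Two-sided p-value ≈ 2·Φ(−0.992) = 0.3210.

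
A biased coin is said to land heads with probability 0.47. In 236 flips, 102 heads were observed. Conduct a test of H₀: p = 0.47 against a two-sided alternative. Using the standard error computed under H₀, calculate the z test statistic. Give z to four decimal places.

z = -1.1634

p̂ = 102/236 ≈ 0.432203.
Under H₀, SE = √(0.47·0.53/236) = √(0.00105551) = 0.032489.
z = (0.432203 − 0.47)/0.032489 = -0.037797/0.032489 = -1.1634.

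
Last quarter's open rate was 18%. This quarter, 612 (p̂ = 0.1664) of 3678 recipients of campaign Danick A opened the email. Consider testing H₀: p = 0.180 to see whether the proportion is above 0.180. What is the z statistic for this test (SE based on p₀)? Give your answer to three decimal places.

z = -2.148

p̂ = 612/3678 = 0.166395.
SE = √(p₀(1−p₀)/n) = √(0.1476/3678) = 0.006335.
z = (0.166395 − 0.18)/0.006335 = -0.013605/0.006335 = -2.148.
p-value = P(Z > -2.148) ≈ 0.9841.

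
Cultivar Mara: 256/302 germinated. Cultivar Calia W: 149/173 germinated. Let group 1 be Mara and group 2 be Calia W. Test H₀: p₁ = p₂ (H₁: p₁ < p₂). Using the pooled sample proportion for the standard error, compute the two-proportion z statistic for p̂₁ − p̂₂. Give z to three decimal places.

z = -0.402

p̂₁ = 256/302 ≈ 0.84768, p̂₂ = 149/173 ≈ 0.86127.
Pooled p̂ = (256+149)/(302+173) = 405/475 = 0.85263.
SE = √(p̂(1−p̂)(1/n₁+1/n₂)) = √(0.85263·0.14737·0.00909161) = √(0.00114237) = 0.03380.
z = (0.84768 − 0.86127)/0.03380 = -0.01359/0.03380 = -0.402.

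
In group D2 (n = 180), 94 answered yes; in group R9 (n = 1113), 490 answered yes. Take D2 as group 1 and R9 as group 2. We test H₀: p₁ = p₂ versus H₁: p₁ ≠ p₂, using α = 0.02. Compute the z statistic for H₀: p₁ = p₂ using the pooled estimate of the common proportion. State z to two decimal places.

z = 2.05

p̂₁ = 94/180 = 0.5222, p̂₂ = 490/1113 = 0.4403.
Pooled p̂ = (94+490)/(180+1113) = 584/1293 = 0.4517.
SE = √(0.247664 × 0.00645403) = 0.0400.
z = (0.5222 − 0.4403)/0.0400 = 0.0819/0.0400 = 2.05.
Two-sided p-value ≈ 2·Φ(−2.050) = 0.0403. With α = 0.02, fail to reject H₀.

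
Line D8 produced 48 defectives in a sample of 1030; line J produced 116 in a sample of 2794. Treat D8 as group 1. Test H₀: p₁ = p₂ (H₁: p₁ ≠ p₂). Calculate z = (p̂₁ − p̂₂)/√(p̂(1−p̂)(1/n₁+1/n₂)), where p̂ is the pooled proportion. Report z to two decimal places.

z = 0.69

p̂₁ = 48/1030 ≈ 0.0466, p̂₂ = 116/2794 ≈ 0.0415.
Pooled p̂ = (48+116)/(1030+2794) = 164/3824 = 0.0429.
SE = √(0.0410477 × 0.00132878) = 0.0074.
z = (0.0466 − 0.0415)/0.0074 = 0.0051/0.0074 = 0.69.
Two-sided p-value ≈ 2·Φ(−0.688) = 0.4912.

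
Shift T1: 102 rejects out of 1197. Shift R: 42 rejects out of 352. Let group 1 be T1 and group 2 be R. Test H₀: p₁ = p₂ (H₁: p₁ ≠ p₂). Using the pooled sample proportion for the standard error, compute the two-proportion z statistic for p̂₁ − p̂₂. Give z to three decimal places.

p̂₁ = 102/1197 = 0.08521, p̂₂ = 42/352 = 0.11932.
Pooled p̂ = (102+42)/(1197+352) = 144/1549 = 0.09296.
SE = √(p̂(1−p̂)(1/n₁+1/n₂)) = √(0.09296·0.90704·0.00367633) = √(0.000309992) = 0.01761.
z = (0.08521 − 0.11932)/0.01761 = -0.03411/0.01761 = -1.937.

z = -1.937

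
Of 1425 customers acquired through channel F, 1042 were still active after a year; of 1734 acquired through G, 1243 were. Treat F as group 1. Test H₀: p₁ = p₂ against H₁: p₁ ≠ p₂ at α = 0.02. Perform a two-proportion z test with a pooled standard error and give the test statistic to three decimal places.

z = 0.900

p̂₁ = 1042/1425 ≈ 0.731228, p̂₂ = 1243/1734 ≈ 0.716840.
Pooled p̂ = (1042+1243)/(1425+1734) = 2285/3159 = 0.723330.
SE = √(p̂(1−p̂)(1/n₁+1/n₂)) = √(0.723330·0.276670·0.00127846) = √(0.000255849) = 0.015995.
z = (0.731228 − 0.716840)/0.015995 = 0.014388/0.015995 = 0.900.
p-value = 2·P(Z > 0.900) ≈ 0.3684; since p > α = 0.02, fail to reject H₀.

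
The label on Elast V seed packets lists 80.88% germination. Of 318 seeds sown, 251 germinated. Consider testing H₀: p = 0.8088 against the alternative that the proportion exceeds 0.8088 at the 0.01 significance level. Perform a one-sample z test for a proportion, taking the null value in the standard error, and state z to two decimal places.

p̂ = 251/318 = 0.7893.
Standard error under H₀: √(0.8088×0.1912/318) = 0.0221.
z = (0.7893 − 0.8088)/0.0221 = -0.0195/0.0221 = -0.88.
p-value = P(Z > -0.884) ≈ 0.8116. With α = 0.01, fail to reject H₀.

z = -0.88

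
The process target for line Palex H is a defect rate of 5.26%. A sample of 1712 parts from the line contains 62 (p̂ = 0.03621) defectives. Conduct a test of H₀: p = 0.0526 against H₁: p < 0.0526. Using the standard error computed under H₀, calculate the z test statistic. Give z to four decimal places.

p̂ = 62/1712 ≈ 0.0362150.
Under H₀, SE = √(0.0526·0.9474/1712) = √(2.91082e-05) = 0.0053952.
z = (0.0362150 − 0.0526)/0.0053952 = -0.0163850/0.0053952 = -3.0370.

z = -3.0370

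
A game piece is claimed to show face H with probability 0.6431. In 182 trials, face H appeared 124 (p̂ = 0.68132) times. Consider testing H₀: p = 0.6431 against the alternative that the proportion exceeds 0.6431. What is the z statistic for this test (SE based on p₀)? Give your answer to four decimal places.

p̂ = 124/182 = 0.681319.
Standard error under H₀: √(0.6431×0.3569/182) = 0.035512.
z = (0.681319 − 0.6431)/0.035512 = 0.038219/0.035512 = 1.0762.

z = 1.0762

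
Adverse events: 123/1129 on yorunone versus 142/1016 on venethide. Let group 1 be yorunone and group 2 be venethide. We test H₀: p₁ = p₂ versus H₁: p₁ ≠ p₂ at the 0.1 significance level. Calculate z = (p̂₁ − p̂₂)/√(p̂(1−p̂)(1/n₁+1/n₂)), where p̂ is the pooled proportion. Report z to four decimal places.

z = -2.1657

p̂₁ = 123/1129 = 0.108946, p̂₂ = 142/1016 = 0.139764.
Pooled p̂ = (123+142)/(1129+1016) = 265/2145 = 0.123543.
SE = √(0.10828 × 0.00186999) = 0.014230.
z = (0.108946 − 0.139764)/0.014230 = -0.030818/0.014230 = -2.1657.
p-value = 2·P(Z > 2.166) ≈ 0.0303; since p < α = 0.1, reject H₀.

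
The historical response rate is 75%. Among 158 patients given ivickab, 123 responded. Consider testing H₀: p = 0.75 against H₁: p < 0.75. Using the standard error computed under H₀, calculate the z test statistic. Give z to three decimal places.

p̂ = 123/158 = 0.77848.
Standard error under H₀: √(0.75×0.25/158) = 0.03445.
z = (0.77848 − 0.75)/0.03445 = 0.02848/0.03445 = 0.827.
p-value = P(Z < 0.827) ≈ 0.7958.

z = 0.827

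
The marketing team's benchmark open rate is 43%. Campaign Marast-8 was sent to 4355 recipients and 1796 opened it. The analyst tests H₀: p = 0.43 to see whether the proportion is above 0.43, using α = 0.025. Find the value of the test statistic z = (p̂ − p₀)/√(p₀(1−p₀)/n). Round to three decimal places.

p̂ = 1796/4355 = 0.412400.
Under H₀, SE = √(0.43·0.57/4355) = √(5.62801e-05) = 0.007502.
z = (0.412400 − 0.43)/0.007502 = -0.017600/0.007502 = -2.346.
p-value = P(Z > -2.346) ≈ 0.9905, so at α = 0.025 we fail to reject H₀.

z = -2.346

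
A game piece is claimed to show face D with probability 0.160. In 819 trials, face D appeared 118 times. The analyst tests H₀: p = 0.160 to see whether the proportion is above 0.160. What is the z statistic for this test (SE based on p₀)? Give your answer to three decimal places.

z = -1.243

p̂ = 118/819 ≈ 0.14408.
Under H₀, SE = √(0.16·0.84/819) = √(0.000164103) = 0.01281.
z = (0.14408 − 0.16)/0.01281 = -0.01592/0.01281 = -1.243.
p-value = P(Z > -1.243) ≈ 0.8930.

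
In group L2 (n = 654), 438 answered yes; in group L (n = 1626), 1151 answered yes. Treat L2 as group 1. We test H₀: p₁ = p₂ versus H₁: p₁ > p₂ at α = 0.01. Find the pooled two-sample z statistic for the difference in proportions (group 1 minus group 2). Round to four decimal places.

z = -1.7926

p̂₁ = 438/654 = 0.6697248, p̂₂ = 1151/1626 = 0.7078721.
Pooled p̂ = (438+1151)/(654+1626) = 1589/2280 = 0.6969298.
SE = √(p̂(1−p̂)(1/n₁+1/n₂)) = √(0.6969298·0.3030702·0.00214406) = √(0.000452865) = 0.0212806.
z = (0.6697248 − 0.7078721)/0.0212806 = -0.0381473/0.0212806 = -1.7926.
p-value = P(Z > -1.793) ≈ 0.9635. With α = 0.01, fail to reject H₀.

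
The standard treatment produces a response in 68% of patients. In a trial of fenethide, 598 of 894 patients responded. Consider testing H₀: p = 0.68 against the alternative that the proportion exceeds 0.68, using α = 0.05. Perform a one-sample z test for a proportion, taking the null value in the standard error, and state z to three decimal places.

z = -0.711

p̂ = 598/894 = 0.668904.
SE = √(p₀(1−p₀)/n) = √(0.2176/894) = 0.015601.
z = (0.668904 − 0.68)/0.015601 = -0.011096/0.015601 = -0.711.
p-value = P(Z > -0.711) ≈ 0.7615, so at α = 0.05 we fail to reject H₀.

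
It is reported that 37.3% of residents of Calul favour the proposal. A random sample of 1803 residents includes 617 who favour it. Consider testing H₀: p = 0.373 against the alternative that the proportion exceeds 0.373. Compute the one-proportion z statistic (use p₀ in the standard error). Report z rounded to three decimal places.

p̂ = 617/1803 ≈ 0.342207.
SE = √(p₀(1−p₀)/n) = √(0.23387/1803) = 0.011389.
z = (0.342207 − 0.373)/0.011389 = -0.030793/0.011389 = -2.704.

z = -2.704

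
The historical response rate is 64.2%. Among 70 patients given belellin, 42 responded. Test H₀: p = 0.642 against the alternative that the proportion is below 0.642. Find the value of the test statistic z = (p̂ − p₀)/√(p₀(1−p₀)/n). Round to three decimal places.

p̂ = 42/70 = 0.60000.
SE = √(p₀(1−p₀)/n) = √(0.22984/70) = 0.05730.
z = (0.60000 − 0.642)/0.05730 = -0.04200/0.05730 = -0.733.
p-value = P(Z < -0.733) ≈ 0.2318.

z = -0.733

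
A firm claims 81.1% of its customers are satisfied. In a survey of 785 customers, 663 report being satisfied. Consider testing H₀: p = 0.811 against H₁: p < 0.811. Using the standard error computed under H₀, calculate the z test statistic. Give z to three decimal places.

z = 2.404

p̂ = 663/785 ≈ 0.84459.
SE = √(p₀(1−p₀)/n) = √(0.15328/785) = 0.01397.
z = (0.84459 − 0.811)/0.01397 = 0.03359/0.01397 = 2.404.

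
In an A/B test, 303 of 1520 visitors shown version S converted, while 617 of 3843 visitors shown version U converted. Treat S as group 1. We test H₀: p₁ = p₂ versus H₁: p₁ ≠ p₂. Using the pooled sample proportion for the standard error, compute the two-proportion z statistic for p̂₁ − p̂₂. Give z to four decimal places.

z = 3.3959

p̂₁ = 303/1520 = 0.1993421, p̂₂ = 617/3843 = 0.1605517.
Pooled p̂ = (303+617)/(1520+3843) = 920/5363 = 0.1715458.
SE = √(0.142118 × 0.000918108) = 0.0114228.
z = (0.1993421 − 0.1605517)/0.0114228 = 0.0387904/0.0114228 = 3.3959.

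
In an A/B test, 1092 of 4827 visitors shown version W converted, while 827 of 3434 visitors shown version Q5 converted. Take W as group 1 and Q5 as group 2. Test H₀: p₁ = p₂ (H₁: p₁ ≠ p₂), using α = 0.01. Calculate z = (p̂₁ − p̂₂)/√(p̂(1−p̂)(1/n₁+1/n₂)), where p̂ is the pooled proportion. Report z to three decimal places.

p̂₁ = 1092/4827 ≈ 0.226227, p̂₂ = 827/3434 ≈ 0.240827.
Pooled p̂ = (1092+827)/(4827+3434) = 1919/8261 = 0.232296.
SE = √(p̂(1−p̂)(1/n₁+1/n₂)) = √(0.232296·0.767704·0.000498374) = √(8.88773e-05) = 0.009427.
z = (0.226227 − 0.240827)/0.009427 = -0.014600/0.009427 = -1.549.
p-value = 2·P(Z > 1.549) ≈ 0.1215. With α = 0.01, fail to reject H₀.

z = -1.549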